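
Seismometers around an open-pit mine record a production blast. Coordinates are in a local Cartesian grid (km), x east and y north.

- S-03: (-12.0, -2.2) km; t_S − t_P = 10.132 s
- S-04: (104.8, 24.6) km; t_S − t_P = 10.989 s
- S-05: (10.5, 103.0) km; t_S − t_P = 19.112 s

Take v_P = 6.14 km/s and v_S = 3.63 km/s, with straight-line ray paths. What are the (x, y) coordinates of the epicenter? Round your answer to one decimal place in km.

(56.7, -60.3)

Distance from S−P lag: d = Δt · v_P v_S / (v_P − v_S) = Δt · (6.14·3.63)/(6.14−3.63) ≈ 8.8798·Δt.
So d_S-03 = 89.97, d_S-04 = 97.58, d_S-05 = 169.71 km.
Circle about each station: (x + 12.0)² + (y + 2.2)² = 89.97²; (x − 104.8)² + (y − 24.6)² = 97.58²; (x − 10.5)² + (y − 103.0)² = 169.71².
Subtracting the S-03 equation from the S-04 and S-05 equations removes the quadratic terms:
233.6 x + 53.6 y = 10012.10
45.0 x + 210.4 y = -10136.47
Solving the 2×2 system: x ≈ 56.7, y ≈ -60.3 km.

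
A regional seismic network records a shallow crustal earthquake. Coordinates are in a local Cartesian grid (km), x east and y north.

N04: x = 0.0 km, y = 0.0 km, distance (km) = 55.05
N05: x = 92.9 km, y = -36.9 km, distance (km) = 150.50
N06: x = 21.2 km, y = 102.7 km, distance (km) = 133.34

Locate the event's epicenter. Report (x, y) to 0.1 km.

Circle about each station: x² + y² = 55.05²; (x − 92.9)² + (y + 36.9)² = 150.50²; (x − 21.2)² + (y − 102.7)² = 133.34².
Subtracting pairs of circle equations eliminates x²+y² and gives linear equations (the radical axes):
185.8 x − 73.8 y = -9627.73
42.4 x + 205.4 y = -3752.32
Solving the 2×2 system: x ≈ -54.6, y ≈ -7.0 km.

-54.6 km east, -7.0 km north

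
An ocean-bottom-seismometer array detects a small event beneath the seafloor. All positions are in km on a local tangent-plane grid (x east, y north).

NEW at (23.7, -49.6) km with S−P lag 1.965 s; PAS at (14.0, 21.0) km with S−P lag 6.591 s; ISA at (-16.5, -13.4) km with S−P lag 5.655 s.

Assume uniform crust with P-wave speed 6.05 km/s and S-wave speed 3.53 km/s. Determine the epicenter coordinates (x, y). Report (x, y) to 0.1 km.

27.1 km east, -33.3 km north

Distance from S−P lag: d = Δt · v_P v_S / (v_P − v_S) = Δt · (6.05·3.53)/(6.05−3.53) ≈ 8.4748·Δt.
So d_NEW = 16.65, d_PAS = 55.86, d_ISA = 47.93 km.
Circle about each station: (x − 23.7)² + (y + 49.6)² = 16.65²; (x − 14.0)² + (y − 21.0)² = 55.86²; (x + 16.5)² + (y + 13.4)² = 47.93².
Subtracting the NEW equation from the PAS and ISA equations removes the quadratic terms:
-19.4 x + 141.2 y = -5227.97
-80.4 x + 72.4 y = -4590.10
Solving the 2×2 system: x ≈ 27.1, y ≈ -33.3 km.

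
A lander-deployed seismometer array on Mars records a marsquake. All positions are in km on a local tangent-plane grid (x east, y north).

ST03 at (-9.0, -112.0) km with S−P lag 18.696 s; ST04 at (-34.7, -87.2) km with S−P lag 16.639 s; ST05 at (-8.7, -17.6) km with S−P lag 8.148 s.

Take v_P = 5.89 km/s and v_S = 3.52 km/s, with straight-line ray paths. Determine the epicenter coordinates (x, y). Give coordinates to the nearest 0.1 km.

(14.2, 49.9)

Distance from S−P lag: d = Δt · v_P v_S / (v_P − v_S) = Δt · (5.89·3.52)/(5.89−3.52) ≈ 8.7480·Δt.
So d_ST03 = 163.55, d_ST04 = 145.56, d_ST05 = 71.28 km.
Circle about each station: (x + 9.0)² + (y + 112.0)² = 163.55²; (x + 34.7)² + (y + 87.2)² = 145.56²; (x + 8.7)² + (y + 17.6)² = 71.28².
Subtracting the ST03 equation from the ST04 and ST05 equations removes the quadratic terms:
-51.4 x + 49.6 y = 1743.82
0.6 x + 188.8 y = 9428.21
Solving the 2×2 system: x ≈ 14.2, y ≈ 49.9 km.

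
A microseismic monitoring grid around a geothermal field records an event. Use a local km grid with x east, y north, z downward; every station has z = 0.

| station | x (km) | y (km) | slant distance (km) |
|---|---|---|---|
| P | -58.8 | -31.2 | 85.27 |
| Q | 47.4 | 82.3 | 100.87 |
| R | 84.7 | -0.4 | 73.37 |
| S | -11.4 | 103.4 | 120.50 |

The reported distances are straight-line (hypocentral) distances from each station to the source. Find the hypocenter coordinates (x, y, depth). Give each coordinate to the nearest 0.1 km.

(18.2, -9.6, 29.6)

Each station gives a sphere (x−x_i)² + (y−y_i)² + z² = d_i² (stations at z=0).
Subtracting the P sphere from Q and R: z² cancels, leaving linear equations in x and y:
212.4 x + 227.0 y = 1685.39
287.0 x + 61.6 y = 4631.19
Solving: x ≈ 18.198, y ≈ -9.603 km (keep extra digits for the depth step; rounded: 18.2, -9.6).
Then from the P sphere: z² = 85.27² − (x + 58.8)² − (y + 31.2)² with x = 18.198, y = -9.603, so z ≈ 29.595 ≈ 29.6 km.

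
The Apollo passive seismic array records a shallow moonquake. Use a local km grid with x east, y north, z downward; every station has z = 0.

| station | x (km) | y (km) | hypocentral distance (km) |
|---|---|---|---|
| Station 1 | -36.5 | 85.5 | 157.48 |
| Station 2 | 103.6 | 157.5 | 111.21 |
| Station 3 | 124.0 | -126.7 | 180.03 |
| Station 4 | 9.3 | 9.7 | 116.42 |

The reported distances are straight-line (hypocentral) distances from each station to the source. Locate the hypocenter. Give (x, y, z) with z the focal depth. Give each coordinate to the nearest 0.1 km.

Each station gives a sphere (x−x_i)² + (y−y_i)² + z² = d_i² (stations at z=0).
Subtracting the Station 1 sphere from Station 2 and Station 3: z² cancels, leaving linear equations in x and y:
280.2 x + 144.0 y = 39329.00
321.0 x − 424.4 y = 15175.54
Solving: x ≈ 114.305, y ≈ 50.699 km (keep extra digits for the depth step; rounded: 114.3, 50.7).
Then from the Station 1 sphere: z² = 157.48² − (x + 36.5)² − (y − 85.5)² with x = 114.305, y = 50.699, so z ≈ 29.098 ≈ 29.1 km.
Check against Station 4 (with the unrounded solution): distance 116.42 ≈ 116.42 km. ✓

(114.3, 50.7, 29.1)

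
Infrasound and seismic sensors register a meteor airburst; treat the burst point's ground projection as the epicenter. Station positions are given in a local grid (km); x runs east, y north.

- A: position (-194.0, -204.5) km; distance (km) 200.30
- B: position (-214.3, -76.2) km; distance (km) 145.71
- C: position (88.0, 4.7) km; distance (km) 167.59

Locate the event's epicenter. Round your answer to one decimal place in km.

Circle about each station: (x + 194.0)² + (y + 204.5)² = 200.30²; (x + 214.3)² + (y + 76.2)² = 145.71²; (x − 88.0)² + (y − 4.7)² = 167.59².
Subtracting pairs of circle equations eliminates x²+y² and gives linear equations (the radical axes):
-40.6 x + 256.6 y = -8836.63
564.0 x + 418.4 y = -59656.48
Solving the 2×2 system: x ≈ -71.8, y ≈ -45.8 km.

-71.8 km east, -45.8 km north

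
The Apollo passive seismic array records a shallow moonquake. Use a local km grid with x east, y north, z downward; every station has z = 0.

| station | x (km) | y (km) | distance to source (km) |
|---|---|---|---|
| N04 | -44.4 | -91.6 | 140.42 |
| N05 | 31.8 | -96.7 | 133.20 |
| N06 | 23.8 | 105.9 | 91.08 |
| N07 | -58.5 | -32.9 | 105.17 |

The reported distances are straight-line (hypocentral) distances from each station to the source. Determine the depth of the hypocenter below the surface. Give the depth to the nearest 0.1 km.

Each station gives a sphere (x−x_i)² + (y−y_i)² + z² = d_i² (stations at z=0).
Subtracting the N04 sphere from N05 and N06: z² cancels, leaving linear equations in x and y:
152.4 x − 10.2 y = 1975.75
136.4 x + 395.0 y = 12841.54
Solving: x ≈ 14.798, y ≈ 27.400 km (keep extra digits for the depth step; rounded: 14.8, 27.4).
Then from the N04 sphere: z² = 140.42² − (x + 44.4)² − (y + 91.6)² with x = 14.798, y = 27.400, so z ≈ 45.303 ≈ 45.3 km.
Check against N07 (with the unrounded solution): distance 105.17 ≈ 105.17 km. ✓

depth ≈ 45.3 km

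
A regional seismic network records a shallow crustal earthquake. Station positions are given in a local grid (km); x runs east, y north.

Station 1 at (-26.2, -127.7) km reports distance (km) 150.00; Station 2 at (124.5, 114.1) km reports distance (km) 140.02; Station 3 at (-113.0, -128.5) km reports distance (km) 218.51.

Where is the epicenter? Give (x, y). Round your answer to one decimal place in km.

Circle about each station: (x + 26.2)² + (y + 127.7)² = 150.00²; (x − 124.5)² + (y − 114.1)² = 140.02²; (x + 113.0)² + (y + 128.5)² = 218.51².
Subtracting pairs of circle equations eliminates x²+y² and gives linear equations (the radical axes):
301.4 x + 483.6 y = 14419.73
-173.6 x − 1.6 y = -12959.10
Solving the 2×2 system: x ≈ 74.8, y ≈ -16.8 km.

74.8 km east, -16.8 km north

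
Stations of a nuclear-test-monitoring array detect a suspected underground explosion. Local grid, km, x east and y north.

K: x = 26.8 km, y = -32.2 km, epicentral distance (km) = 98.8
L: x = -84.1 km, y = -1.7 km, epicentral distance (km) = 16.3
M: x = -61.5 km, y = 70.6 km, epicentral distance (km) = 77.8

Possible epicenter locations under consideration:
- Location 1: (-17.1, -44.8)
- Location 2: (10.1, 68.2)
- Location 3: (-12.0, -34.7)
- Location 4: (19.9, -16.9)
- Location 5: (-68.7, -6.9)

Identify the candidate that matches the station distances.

For each candidate, compare |candidate − station| to the reported distance:
Location 1: residuals K 53.1, L 63.4, M 45.8 → max 63.4 km
Location 2: residuals K 3.0, L 101.0, M 6.2 → max 101.0 km
Location 3: residuals K 59.9, L 63.0, M 38.6 → max 63.0 km
Location 4: residuals K 82.0, L 88.8, M 41.7 → max 88.8 km
Location 5: residuals K 0.0, L 0.0, M 0.0 → max 0.0 km
Only Location 5 has all residuals ≈ 0.

Location 5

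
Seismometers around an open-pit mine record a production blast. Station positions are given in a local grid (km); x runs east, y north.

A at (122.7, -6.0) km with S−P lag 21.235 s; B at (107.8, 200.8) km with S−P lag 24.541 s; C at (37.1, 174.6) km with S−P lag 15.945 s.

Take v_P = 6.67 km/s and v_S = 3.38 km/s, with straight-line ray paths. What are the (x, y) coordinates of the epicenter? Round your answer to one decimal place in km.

Distance from S−P lag: d = Δt · v_P v_S / (v_P − v_S) = Δt · (6.67·3.38)/(6.67−3.38) ≈ 6.8525·Δt.
So d_A = 145.51, d_B = 168.17, d_C = 109.26 km.
Circle about each station: (x − 122.7)² + (y + 6.0)² = 145.51²; (x − 107.8)² + (y − 200.8)² = 168.17²; (x − 37.1)² + (y − 174.6)² = 109.26².
Subtracting pairs of circle equations eliminates x²+y² and gives linear equations (the radical axes):
-29.8 x + 413.6 y = 29742.20
-171.2 x + 361.2 y = 26005.69
Solving the 2×2 system: x ≈ -0.2, y ≈ 71.9 km.

-0.2 km east, 71.9 km north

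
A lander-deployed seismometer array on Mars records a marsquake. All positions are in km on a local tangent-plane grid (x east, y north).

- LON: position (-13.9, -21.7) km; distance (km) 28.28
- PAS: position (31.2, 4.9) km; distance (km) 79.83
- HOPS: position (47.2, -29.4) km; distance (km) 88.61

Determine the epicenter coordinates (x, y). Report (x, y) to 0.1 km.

x ≈ -41.4 km, y ≈ -28.3 km

Circle about each station: (x + 13.9)² + (y + 21.7)² = 28.28²; (x − 31.2)² + (y − 4.9)² = 79.83²; (x − 47.2)² + (y + 29.4)² = 88.61².
Subtracting the LON equation from the PAS and HOPS equations removes the quadratic terms:
90.2 x + 53.2 y = -5239.72
122.2 x − 15.4 y = -4623.87
Solving the 2×2 system: x ≈ -41.4, y ≈ -28.3 km.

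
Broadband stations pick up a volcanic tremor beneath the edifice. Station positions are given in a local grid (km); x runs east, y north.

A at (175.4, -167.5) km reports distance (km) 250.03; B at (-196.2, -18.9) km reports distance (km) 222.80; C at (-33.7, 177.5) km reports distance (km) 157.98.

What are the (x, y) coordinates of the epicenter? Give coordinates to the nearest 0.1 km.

(21.3, 29.4)

Circle about each station: (x − 175.4)² + (y + 167.5)² = 250.03²; (x + 196.2)² + (y + 18.9)² = 222.80²; (x + 33.7)² + (y − 177.5)² = 157.98².
Subtracting the A equation from the B and C equations removes the quadratic terms:
-743.2 x + 297.2 y = -7094.60
-418.2 x + 690.0 y = 11377.85
Solving the 2×2 system: x ≈ 21.3, y ≈ 29.4 km.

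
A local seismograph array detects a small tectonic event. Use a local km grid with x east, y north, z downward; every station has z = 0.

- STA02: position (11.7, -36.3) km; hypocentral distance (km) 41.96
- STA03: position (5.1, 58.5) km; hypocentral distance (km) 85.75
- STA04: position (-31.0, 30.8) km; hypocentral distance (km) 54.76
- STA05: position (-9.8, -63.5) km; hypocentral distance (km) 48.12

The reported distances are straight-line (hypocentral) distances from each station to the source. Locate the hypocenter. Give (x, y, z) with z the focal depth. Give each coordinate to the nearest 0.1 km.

x ≈ -23.2 km, y ≈ -20.6 km, depth ≈ 17.2 km

Each station gives a sphere (x−x_i)² + (y−y_i)² + z² = d_i² (stations at z=0).
Subtracting the STA02 sphere from STA03 and STA04: z² cancels, leaving linear equations in x and y:
-13.2 x + 189.6 y = -3598.74
-85.4 x + 134.2 y = -782.96
Solving: x ≈ -23.196, y ≈ -20.596 km (keep extra digits for the depth step; rounded: -23.2, -20.6).
Then from the STA02 sphere: z² = 41.96² − (x − 11.7)² − (y + 36.3)² with x = -23.196, y = -20.596, so z ≈ 17.213 ≈ 17.2 km.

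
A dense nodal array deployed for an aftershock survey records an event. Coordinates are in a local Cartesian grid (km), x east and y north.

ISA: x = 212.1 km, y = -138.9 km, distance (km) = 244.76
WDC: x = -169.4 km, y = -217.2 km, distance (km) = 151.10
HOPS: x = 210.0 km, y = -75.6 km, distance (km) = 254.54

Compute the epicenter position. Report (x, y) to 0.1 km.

-32.2 km east, -153.9 km north

Circle about each station: (x − 212.1)² + (y + 138.9)² = 244.76²; (x + 169.4)² + (y + 217.2)² = 151.10²; (x − 210.0)² + (y + 75.6)² = 254.54².
Subtracting the ISA equation from the WDC and HOPS equations removes the quadratic terms:
-763.0 x − 156.6 y = 48668.83
-4.2 x + 126.6 y = -19347.41
Solving the 2×2 system: x ≈ -32.2, y ≈ -153.9 km.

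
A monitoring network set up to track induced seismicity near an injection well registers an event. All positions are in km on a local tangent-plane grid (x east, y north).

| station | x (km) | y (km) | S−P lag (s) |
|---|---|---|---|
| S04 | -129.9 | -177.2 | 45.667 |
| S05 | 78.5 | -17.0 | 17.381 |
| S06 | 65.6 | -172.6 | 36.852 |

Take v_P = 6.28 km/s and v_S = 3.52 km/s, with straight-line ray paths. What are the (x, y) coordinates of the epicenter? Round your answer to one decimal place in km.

80.2 km east, 122.2 km north

Distance from S−P lag: d = Δt · v_P v_S / (v_P − v_S) = Δt · (6.28·3.52)/(6.28−3.52) ≈ 8.0093·Δt.
So d_S04 = 365.76, d_S05 = 139.21, d_S06 = 295.16 km.
Circle about each station: (x + 129.9)² + (y + 177.2)² = 365.76²; (x − 78.5)² + (y + 17.0)² = 139.21²; (x − 65.6)² + (y + 172.6)² = 295.16².
Subtracting pairs of circle equations eliminates x²+y² and gives linear equations (the radical axes):
416.8 x + 320.4 y = 72578.35
391.0 x + 9.2 y = 32481.22
Solving the 2×2 system: x ≈ 80.2, y ≈ 122.2 km.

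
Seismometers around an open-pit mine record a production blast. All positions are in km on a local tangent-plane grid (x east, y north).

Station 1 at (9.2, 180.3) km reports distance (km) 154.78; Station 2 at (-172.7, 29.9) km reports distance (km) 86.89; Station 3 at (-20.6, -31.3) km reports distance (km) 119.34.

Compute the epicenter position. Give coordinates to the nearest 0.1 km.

Circle about each station: (x − 9.2)² + (y − 180.3)² = 154.78²; (x + 172.7)² + (y − 29.9)² = 86.89²; (x + 20.6)² + (y + 31.3)² = 119.34².
Subtracting pairs of circle equations eliminates x²+y² and gives linear equations (the radical axes):
-363.8 x − 300.8 y = 14533.55
-59.6 x − 423.2 y = -21473.87
Solving the 2×2 system: x ≈ -92.7, y ≈ 63.8 km.
Check against Station 1 (with the unrounded x, y): √((x − 9.2)²+(y − 180.3)²) = 154.78 ≈ 154.78 km. ✓

x ≈ -92.7 km, y ≈ 63.8 km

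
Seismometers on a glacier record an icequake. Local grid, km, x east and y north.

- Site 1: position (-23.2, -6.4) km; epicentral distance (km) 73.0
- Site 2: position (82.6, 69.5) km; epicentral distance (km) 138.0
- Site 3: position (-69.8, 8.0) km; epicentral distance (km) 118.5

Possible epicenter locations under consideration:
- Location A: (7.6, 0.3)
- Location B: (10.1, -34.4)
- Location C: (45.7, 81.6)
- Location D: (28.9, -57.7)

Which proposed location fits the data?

Location D

For each candidate, compare |candidate − station| to the reported distance:
Location A: residuals Site 1 41.5, Site 2 36.0, Site 3 40.7 → max 41.5 km
Location B: residuals Site 1 29.5, Site 2 11.3, Site 3 28.0 → max 29.5 km
Location C: residuals Site 1 38.8, Site 2 99.2, Site 3 18.5 → max 99.2 km
Location D: residuals Site 1 0.1, Site 2 0.1, Site 3 0.1 → max 0.1 km
Only Location D has all residuals ≈ 0.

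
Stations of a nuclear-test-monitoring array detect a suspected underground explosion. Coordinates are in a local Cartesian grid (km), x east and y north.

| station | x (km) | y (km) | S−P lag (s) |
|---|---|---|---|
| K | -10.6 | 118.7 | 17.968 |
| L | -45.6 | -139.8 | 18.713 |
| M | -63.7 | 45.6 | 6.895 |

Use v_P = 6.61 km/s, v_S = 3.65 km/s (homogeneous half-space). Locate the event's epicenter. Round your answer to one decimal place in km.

Distance from S−P lag: d = Δt · v_P v_S / (v_P − v_S) = Δt · (6.61·3.65)/(6.61−3.65) ≈ 8.1508·Δt.
So d_K = 146.45, d_L = 152.53, d_M = 56.20 km.
Circle about each station: (x + 10.6)² + (y − 118.7)² = 146.45²; (x + 45.6)² + (y + 139.8)² = 152.53²; (x + 63.7)² + (y − 45.6)² = 56.20².
Subtracting pairs of circle equations eliminates x²+y² and gives linear equations (the radical axes):
-70.0 x − 517.0 y = 5603.55
-106.2 x − 146.2 y = 10224.16
Solving the 2×2 system: x ≈ -100.0, y ≈ 2.7 km.

(-100.0, 2.7)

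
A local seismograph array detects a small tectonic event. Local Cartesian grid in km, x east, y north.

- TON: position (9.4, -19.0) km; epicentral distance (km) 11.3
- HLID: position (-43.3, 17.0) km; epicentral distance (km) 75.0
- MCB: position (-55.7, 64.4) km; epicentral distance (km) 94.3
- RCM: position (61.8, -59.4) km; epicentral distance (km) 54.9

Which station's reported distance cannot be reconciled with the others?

Solve using three stations at a time. Using TON, HLID, RCM (subtract circle equations pairwise → linear system) gives (x, y) ≈ (17.3, -27.2).
Distances from that point to each station vs reported:
  TON: calculated 11.4 vs reported 11.3 → residual 0.1 km
  HLID: calculated 75.0 vs reported 75.0 → residual 0.0 km
  MCB: calculated 117.1 vs reported 94.3 → residual 22.8 km
  RCM: calculated 54.9 vs reported 54.9 → residual 0.0 km
TON, HLID, RCM are mutually consistent (residuals ≈ 0); MCB is off by 22.8 km.

MCB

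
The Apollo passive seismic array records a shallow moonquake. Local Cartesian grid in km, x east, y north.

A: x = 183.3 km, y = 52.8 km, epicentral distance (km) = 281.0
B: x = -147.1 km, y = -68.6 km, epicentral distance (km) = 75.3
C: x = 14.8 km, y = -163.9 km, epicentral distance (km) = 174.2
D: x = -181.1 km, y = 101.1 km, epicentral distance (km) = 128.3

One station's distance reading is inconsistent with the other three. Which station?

D

Solve using three stations at a time. Using A, B, C (subtract circle equations pairwise → linear system) gives (x, y) ≈ (-87.3, -22.8).
Distances from that point to each station vs reported:
  A: calculated 281.0 vs reported 281.0 → residual 0.0 km
  B: calculated 75.3 vs reported 75.3 → residual 0.0 km
  C: calculated 174.2 vs reported 174.2 → residual 0.0 km
  D: calculated 155.4 vs reported 128.3 → residual 27.1 km
A, B, C are mutually consistent (residuals ≈ 0); D is off by 27.1 km.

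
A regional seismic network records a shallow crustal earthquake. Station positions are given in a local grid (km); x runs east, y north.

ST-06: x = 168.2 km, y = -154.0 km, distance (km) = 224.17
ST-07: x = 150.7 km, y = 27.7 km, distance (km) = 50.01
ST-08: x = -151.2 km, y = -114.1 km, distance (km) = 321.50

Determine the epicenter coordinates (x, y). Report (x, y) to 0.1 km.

116.4 km east, 64.1 km north

Circle about each station: (x − 168.2)² + (y + 154.0)² = 224.17²; (x − 150.7)² + (y − 27.7)² = 50.01²; (x + 151.2)² + (y + 114.1)² = 321.50².
Subtracting the ST-06 equation from the ST-07 and ST-08 equations removes the quadratic terms:
-35.0 x + 363.4 y = 19221.73
-638.8 x + 79.8 y = -69237.05
Solving the 2×2 system: x ≈ 116.4, y ≈ 64.1 km.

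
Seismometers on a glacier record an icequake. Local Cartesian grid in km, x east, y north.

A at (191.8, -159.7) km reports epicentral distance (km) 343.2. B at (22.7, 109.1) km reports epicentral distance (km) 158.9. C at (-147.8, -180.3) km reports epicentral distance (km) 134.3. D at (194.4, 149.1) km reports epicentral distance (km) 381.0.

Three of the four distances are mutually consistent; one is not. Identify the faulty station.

B

Solve using three stations at a time. Using A, C, D (subtract circle equations pairwise → linear system) gives (x, y) ≈ (-132.3, -46.9).
Distances from that point to each station vs reported:
  A: calculated 343.2 vs reported 343.2 → residual 0.0 km
  B: calculated 219.9 vs reported 158.9 → residual 61.0 km
  C: calculated 134.3 vs reported 134.3 → residual 0.0 km
  D: calculated 381.0 vs reported 381.0 → residual 0.0 km
A, C, D are mutually consistent (residuals ≈ 0); B is off by 61.0 km.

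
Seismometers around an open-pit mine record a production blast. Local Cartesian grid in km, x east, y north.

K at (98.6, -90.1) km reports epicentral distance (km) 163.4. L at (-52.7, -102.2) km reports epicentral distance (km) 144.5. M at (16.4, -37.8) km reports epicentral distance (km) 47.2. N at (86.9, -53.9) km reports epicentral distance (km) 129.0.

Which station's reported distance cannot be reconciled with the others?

M

Solve using three stations at a time. Using K, L, N (subtract circle equations pairwise → linear system) gives (x, y) ≈ (-6.8, 34.8).
Distances from that point to each station vs reported:
  K: calculated 163.4 vs reported 163.4 → residual 0.0 km
  L: calculated 144.5 vs reported 144.5 → residual 0.0 km
  M: calculated 76.2 vs reported 47.2 → residual 29.0 km
  N: calculated 129.0 vs reported 129.0 → residual 0.0 km
K, L, N are mutually consistent (residuals ≈ 0); M is off by 29.0 km.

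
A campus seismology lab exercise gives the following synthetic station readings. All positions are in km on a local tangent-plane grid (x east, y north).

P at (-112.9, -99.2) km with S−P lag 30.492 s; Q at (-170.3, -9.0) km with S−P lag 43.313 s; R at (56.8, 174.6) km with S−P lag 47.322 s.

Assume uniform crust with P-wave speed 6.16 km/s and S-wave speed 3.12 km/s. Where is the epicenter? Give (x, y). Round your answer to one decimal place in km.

x ≈ 78.3 km, y ≈ -123.8 km

Distance from S−P lag: d = Δt · v_P v_S / (v_P − v_S) = Δt · (6.16·3.12)/(6.16−3.12) ≈ 6.3221·Δt.
So d_P = 192.77, d_Q = 273.83, d_R = 299.17 km.
Circle about each station: (x + 112.9)² + (y + 99.2)² = 192.77²; (x + 170.3)² + (y + 9.0)² = 273.83²; (x − 56.8)² + (y − 174.6)² = 299.17².
Subtracting pairs of circle equations eliminates x²+y² and gives linear equations (the radical axes):
-114.8 x + 180.4 y = -31326.56
339.4 x + 547.6 y = -41218.07
Solving the 2×2 system: x ≈ 78.3, y ≈ -123.8 km.
Check against P (with the unrounded x, y): √((x + 112.9)²+(y + 99.2)²) = 192.80 ≈ 192.77 km. ✓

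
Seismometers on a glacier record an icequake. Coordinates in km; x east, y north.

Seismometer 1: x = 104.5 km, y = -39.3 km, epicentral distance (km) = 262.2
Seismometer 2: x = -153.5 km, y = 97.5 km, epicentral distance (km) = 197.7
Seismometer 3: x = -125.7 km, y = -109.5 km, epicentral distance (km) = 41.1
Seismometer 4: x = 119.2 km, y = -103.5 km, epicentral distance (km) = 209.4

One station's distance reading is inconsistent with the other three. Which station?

Seismometer 1

Solve using three stations at a time. Using Seismometer 2, Seismometer 3, Seismometer 4 (subtract circle equations pairwise → linear system) gives (x, y) ≈ (-89.7, -89.6).
Distances from that point to each station vs reported:
  Seismometer 1: calculated 200.7 vs reported 262.2 → residual 61.5 km
  Seismometer 2: calculated 197.7 vs reported 197.7 → residual 0.0 km
  Seismometer 3: calculated 41.1 vs reported 41.1 → residual 0.0 km
  Seismometer 4: calculated 209.4 vs reported 209.4 → residual 0.0 km
Seismometer 2, Seismometer 3, Seismometer 4 are mutually consistent (residuals ≈ 0); Seismometer 1 is off by 61.5 km.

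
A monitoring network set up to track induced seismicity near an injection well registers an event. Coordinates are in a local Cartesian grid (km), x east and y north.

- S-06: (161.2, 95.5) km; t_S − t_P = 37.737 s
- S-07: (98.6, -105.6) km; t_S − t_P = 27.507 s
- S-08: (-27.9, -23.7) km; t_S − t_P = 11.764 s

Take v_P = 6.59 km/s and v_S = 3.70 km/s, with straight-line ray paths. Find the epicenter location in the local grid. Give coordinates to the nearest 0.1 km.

x ≈ -125.1 km, y ≈ -43.8 km

Distance from S−P lag: d = Δt · v_P v_S / (v_P − v_S) = Δt · (6.59·3.70)/(6.59−3.70) ≈ 8.4370·Δt.
So d_S-06 = 318.39, d_S-07 = 232.08, d_S-08 = 99.25 km.
Circle about each station: (x − 161.2)² + (y − 95.5)² = 318.39²; (x − 98.6)² + (y + 105.6)² = 232.08²; (x + 27.9)² + (y + 23.7)² = 99.25².
Subtracting the S-06 equation from the S-07 and S-08 equations removes the quadratic terms:
-125.2 x − 402.2 y = 33278.70
-378.2 x − 238.4 y = 57756.04
Solving the 2×2 system: x ≈ -125.1, y ≈ -43.8 km.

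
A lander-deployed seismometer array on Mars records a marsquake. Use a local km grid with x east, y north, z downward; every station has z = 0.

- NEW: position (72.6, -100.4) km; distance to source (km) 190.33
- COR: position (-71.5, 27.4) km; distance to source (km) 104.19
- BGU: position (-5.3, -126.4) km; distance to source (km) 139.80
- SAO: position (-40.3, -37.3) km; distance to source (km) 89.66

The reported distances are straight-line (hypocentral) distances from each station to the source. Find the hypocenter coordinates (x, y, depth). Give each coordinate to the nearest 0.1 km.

Each station gives a sphere (x−x_i)² + (y−y_i)² + z² = d_i² (stations at z=0).
Subtracting the NEW sphere from COR and BGU: z² cancels, leaving linear equations in x and y:
-288.2 x + 255.6 y = 15882.04
-155.8 x − 52.0 y = 17335.60
Solving: x ≈ -95.912, y ≈ -46.009 km (keep extra digits for the depth step; rounded: -95.9, -46.0).
Then from the NEW sphere: z² = 190.33² − (x − 72.6)² − (y + 100.4)² with x = -95.912, y = -46.009, so z ≈ 69.791 ≈ 69.8 km.
Check against SAO (with the unrounded solution): distance 89.66 ≈ 89.66 km. ✓

(-95.9, -46.0, 69.8)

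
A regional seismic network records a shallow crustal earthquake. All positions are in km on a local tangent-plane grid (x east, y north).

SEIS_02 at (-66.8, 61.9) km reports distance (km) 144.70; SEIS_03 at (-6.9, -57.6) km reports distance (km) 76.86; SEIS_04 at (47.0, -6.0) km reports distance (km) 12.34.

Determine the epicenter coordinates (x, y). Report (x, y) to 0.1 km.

Circle about each station: (x + 66.8)² + (y − 61.9)² = 144.70²; (x + 6.9)² + (y + 57.6)² = 76.86²; (x − 47.0)² + (y + 6.0)² = 12.34².
Subtracting the SEIS_02 equation from the SEIS_03 and SEIS_04 equations removes the quadratic terms:
119.8 x − 239.0 y = 10102.15
227.6 x − 135.8 y = 14736.96
Solving the 2×2 system: x ≈ 56.4, y ≈ -14.0 km.
Check against SEIS_02 (with the unrounded x, y): √((x + 66.8)²+(y − 61.9)²) = 144.70 ≈ 144.70 km. ✓

56.4 km east, -14.0 km north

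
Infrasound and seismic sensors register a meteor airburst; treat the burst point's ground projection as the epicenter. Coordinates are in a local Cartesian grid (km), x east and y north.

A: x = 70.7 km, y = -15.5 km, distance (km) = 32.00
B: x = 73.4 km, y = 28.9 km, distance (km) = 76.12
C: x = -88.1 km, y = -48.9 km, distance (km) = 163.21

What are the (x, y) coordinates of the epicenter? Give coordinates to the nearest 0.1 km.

x ≈ 75.1 km, y ≈ -47.2 km

Circle about each station: (x − 70.7)² + (y + 15.5)² = 32.00²; (x − 73.4)² + (y − 28.9)² = 76.12²; (x + 88.1)² + (y + 48.9)² = 163.21².
Subtracting the A equation from the B and C equations removes the quadratic terms:
5.4 x + 88.8 y = -3786.22
-317.6 x − 66.8 y = -20699.42
Solving the 2×2 system: x ≈ 75.1, y ≈ -47.2 km.
Check against A (with the unrounded x, y): √((x − 70.7)²+(y + 15.5)²) = 32.01 ≈ 32.00 km. ✓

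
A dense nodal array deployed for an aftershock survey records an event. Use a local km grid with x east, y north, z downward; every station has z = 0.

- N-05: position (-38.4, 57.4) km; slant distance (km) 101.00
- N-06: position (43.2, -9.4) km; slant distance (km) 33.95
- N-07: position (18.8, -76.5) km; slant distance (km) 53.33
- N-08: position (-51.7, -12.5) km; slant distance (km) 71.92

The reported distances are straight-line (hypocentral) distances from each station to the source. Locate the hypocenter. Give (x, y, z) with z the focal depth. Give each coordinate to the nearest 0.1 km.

Each station gives a sphere (x−x_i)² + (y−y_i)² + z² = d_i² (stations at z=0).
Subtracting the N-05 sphere from N-06 and N-07: z² cancels, leaving linear equations in x and y:
163.2 x − 133.6 y = 6233.68
114.4 x − 267.8 y = 8793.28
Solving: x ≈ 17.402, y ≈ -25.401 km (keep extra digits for the depth step; rounded: 17.4, -25.4).
Then from the N-05 sphere: z² = 101.00² − (x + 38.4)² − (y − 57.4)² with x = 17.402, y = -25.401, so z ≈ 15.203 ≈ 15.2 km.

(17.4, -25.4, 15.2)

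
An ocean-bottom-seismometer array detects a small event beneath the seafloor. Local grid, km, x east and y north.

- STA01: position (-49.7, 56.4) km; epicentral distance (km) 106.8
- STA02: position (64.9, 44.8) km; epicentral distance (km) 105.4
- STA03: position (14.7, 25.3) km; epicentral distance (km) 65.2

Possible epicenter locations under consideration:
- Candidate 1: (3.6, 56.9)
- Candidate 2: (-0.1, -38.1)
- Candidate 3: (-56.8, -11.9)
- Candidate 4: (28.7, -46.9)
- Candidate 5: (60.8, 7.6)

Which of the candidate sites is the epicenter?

Candidate 2

For each candidate, compare |candidate − station| to the reported distance:
Candidate 1: residuals STA01 53.5, STA02 42.9, STA03 31.7 → max 53.5 km
Candidate 2: residuals STA01 0.1, STA02 0.1, STA03 0.1 → max 0.1 km
Candidate 3: residuals STA01 38.1, STA02 28.9, STA03 15.4 → max 38.1 km
Candidate 4: residuals STA01 22.9, STA02 6.8, STA03 8.3 → max 22.9 km
Candidate 5: residuals STA01 14.0, STA02 68.0, STA03 15.8 → max 68.0 km
Only Candidate 2 has all residuals ≈ 0.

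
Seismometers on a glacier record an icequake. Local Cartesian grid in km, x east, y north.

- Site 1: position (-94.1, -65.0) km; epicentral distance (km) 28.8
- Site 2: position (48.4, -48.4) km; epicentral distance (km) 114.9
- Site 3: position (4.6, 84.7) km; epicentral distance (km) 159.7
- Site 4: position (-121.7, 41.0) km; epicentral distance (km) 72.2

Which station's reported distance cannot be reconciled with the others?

Solve using three stations at a time. Using Site 1, Site 2, Site 3 (subtract circle equations pairwise → linear system) gives (x, y) ≈ (-66.1, -58.5).
Distances from that point to each station vs reported:
  Site 1: calculated 28.8 vs reported 28.8 → residual 0.0 km
  Site 2: calculated 114.9 vs reported 114.9 → residual 0.0 km
  Site 3: calculated 159.7 vs reported 159.7 → residual 0.0 km
  Site 4: calculated 114.0 vs reported 72.2 → residual 41.8 km
Site 1, Site 2, Site 3 are mutually consistent (residuals ≈ 0); Site 4 is off by 41.8 km.

Site 4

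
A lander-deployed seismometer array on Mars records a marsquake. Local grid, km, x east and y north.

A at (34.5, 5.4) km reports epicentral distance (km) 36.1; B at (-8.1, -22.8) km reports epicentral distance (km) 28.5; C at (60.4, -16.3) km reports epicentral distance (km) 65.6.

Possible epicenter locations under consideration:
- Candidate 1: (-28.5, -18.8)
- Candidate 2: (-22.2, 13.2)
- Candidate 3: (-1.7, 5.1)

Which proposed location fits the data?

Candidate 3

For each candidate, compare |candidate − station| to the reported distance:
Candidate 1: residuals A 31.4, B 7.7, C 23.3 → max 31.4 km
Candidate 2: residuals A 21.1, B 10.2, C 22.1 → max 22.1 km
Candidate 3: residuals A 0.1, B 0.1, C 0.1 → max 0.1 km
Only Candidate 3 has all residuals ≈ 0.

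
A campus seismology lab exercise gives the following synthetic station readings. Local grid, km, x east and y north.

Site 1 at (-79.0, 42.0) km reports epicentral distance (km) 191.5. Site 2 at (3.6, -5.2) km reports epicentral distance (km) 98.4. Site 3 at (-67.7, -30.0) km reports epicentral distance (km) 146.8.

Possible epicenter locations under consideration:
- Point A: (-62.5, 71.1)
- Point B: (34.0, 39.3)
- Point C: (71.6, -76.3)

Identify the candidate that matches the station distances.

Point C

For each candidate, compare |candidate − station| to the reported distance:
Point A: residuals Site 1 158.0, Site 2 2.5, Site 3 45.6 → max 158.0 km
Point B: residuals Site 1 78.5, Site 2 44.5, Site 3 23.7 → max 78.5 km
Point C: residuals Site 1 0.0, Site 2 0.0, Site 3 0.0 → max 0.0 km
Only Point C has all residuals ≈ 0.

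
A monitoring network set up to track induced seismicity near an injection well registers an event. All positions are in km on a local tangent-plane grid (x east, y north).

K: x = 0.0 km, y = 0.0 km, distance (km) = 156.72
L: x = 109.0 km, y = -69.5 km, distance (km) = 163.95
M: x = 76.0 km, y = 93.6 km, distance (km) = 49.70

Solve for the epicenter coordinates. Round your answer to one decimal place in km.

Circle about each station: x² + y² = 156.72²; (x − 109.0)² + (y + 69.5)² = 163.95²; (x − 76.0)² + (y − 93.6)² = 49.70².
Subtracting pairs of circle equations eliminates x²+y² and gives linear equations (the radical axes):
218.0 x − 139.0 y = 14392.81
152.0 x + 187.2 y = 36628.03
Solving the 2×2 system: x ≈ 125.7, y ≈ 93.6 km.

(125.7, 93.6)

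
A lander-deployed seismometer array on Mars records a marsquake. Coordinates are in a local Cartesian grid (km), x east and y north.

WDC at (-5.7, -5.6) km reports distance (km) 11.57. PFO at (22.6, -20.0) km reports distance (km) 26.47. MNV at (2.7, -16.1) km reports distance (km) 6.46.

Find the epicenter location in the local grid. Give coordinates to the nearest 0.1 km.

(-3.7, -17.0)

Circle about each station: (x + 5.7)² + (y + 5.6)² = 11.57²; (x − 22.6)² + (y + 20.0)² = 26.47²; (x − 2.7)² + (y + 16.1)² = 6.46².
Subtracting the WDC equation from the PFO and MNV equations removes the quadratic terms:
56.6 x − 28.8 y = 280.11
16.8 x − 21.0 y = 294.78
Solving the 2×2 system: x ≈ -3.7, y ≈ -17.0 km.
Check against WDC (with the unrounded x, y): √((x + 5.7)²+(y + 5.6)²) = 11.57 ≈ 11.57 km. ✓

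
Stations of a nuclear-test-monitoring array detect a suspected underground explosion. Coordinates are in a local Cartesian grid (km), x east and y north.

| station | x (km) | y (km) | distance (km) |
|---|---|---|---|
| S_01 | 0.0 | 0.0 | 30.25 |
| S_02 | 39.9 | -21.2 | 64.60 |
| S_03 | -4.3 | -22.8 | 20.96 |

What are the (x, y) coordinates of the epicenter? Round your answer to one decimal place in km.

Circle about each station: x² + y² = 30.25²; (x − 39.9)² + (y + 21.2)² = 64.60²; (x + 4.3)² + (y + 22.8)² = 20.96².
Subtracting pairs of circle equations eliminates x²+y² and gives linear equations (the radical axes):
79.8 x − 42.4 y = -1216.65
-8.6 x − 45.6 y = 1014.07
Solving the 2×2 system: x ≈ -24.6, y ≈ -17.6 km.
Check against S_01 (with the unrounded x, y): √(x²+y²) = 30.25 ≈ 30.25 km. ✓

x ≈ -24.6 km, y ≈ -17.6 km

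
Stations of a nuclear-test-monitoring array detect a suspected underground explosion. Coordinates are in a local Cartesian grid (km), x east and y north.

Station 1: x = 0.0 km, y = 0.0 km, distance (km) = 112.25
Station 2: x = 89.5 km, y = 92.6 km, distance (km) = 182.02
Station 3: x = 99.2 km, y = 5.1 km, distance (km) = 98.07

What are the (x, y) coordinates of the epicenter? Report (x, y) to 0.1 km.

69.3 km east, -88.3 km north

Circle about each station: x² + y² = 112.25²; (x − 89.5)² + (y − 92.6)² = 182.02²; (x − 99.2)² + (y − 5.1)² = 98.07².
Subtracting the Station 1 equation from the Station 2 and Station 3 equations removes the quadratic terms:
179.0 x + 185.2 y = -3946.21
198.4 x + 10.2 y = 12848.99
Solving the 2×2 system: x ≈ 69.3, y ≈ -88.3 km.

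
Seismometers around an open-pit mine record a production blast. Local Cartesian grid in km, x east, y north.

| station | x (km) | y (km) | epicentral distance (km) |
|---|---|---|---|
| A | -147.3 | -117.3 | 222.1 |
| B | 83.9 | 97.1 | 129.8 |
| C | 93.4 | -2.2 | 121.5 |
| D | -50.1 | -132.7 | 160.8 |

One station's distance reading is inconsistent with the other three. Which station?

Solve using three stations at a time. Using B, C, D (subtract circle equations pairwise → linear system) gives (x, y) ≈ (-24.8, 26.1).
Distances from that point to each station vs reported:
  A: calculated 188.6 vs reported 222.1 → residual 33.5 km
  B: calculated 129.8 vs reported 129.8 → residual 0.0 km
  C: calculated 121.5 vs reported 121.5 → residual 0.0 km
  D: calculated 160.8 vs reported 160.8 → residual 0.0 km
B, C, D are mutually consistent (residuals ≈ 0); A is off by 33.5 km.

A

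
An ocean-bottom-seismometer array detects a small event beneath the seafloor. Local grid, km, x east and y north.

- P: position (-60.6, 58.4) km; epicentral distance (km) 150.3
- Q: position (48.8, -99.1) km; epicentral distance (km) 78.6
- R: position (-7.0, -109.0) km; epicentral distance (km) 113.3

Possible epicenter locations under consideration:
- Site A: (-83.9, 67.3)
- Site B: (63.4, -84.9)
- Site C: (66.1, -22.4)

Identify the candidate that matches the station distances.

Site C

For each candidate, compare |candidate − station| to the reported distance:
Site A: residuals P 125.4, Q 134.2, R 79.0 → max 134.2 km
Site B: residuals P 39.2, Q 58.2, R 38.9 → max 58.2 km
Site C: residuals P 0.0, Q 0.0, R 0.0 → max 0.0 km
Only Site C has all residuals ≈ 0.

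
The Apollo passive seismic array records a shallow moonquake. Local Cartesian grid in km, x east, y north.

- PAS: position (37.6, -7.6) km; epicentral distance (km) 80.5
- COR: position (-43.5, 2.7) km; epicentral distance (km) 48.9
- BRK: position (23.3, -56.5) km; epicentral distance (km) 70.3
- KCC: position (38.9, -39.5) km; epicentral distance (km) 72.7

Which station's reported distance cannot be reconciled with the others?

Solve using three stations at a time. Using PAS, COR, KCC (subtract circle equations pairwise → linear system) gives (x, y) ≈ (-33.6, -45.2).
Distances from that point to each station vs reported:
  PAS: calculated 80.5 vs reported 80.5 → residual 0.0 km
  COR: calculated 48.9 vs reported 48.9 → residual 0.0 km
  BRK: calculated 58.0 vs reported 70.3 → residual 12.3 km
  KCC: calculated 72.7 vs reported 72.7 → residual 0.0 km
PAS, COR, KCC are mutually consistent (residuals ≈ 0); BRK is off by 12.3 km.

BRK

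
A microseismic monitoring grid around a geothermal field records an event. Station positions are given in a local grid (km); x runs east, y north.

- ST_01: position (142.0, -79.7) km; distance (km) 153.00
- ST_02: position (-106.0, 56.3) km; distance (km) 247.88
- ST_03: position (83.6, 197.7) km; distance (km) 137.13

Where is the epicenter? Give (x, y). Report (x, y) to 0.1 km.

Circle about each station: (x − 142.0)² + (y + 79.7)² = 153.00²; (x + 106.0)² + (y − 56.3)² = 247.88²; (x − 83.6)² + (y − 197.7)² = 137.13².
Subtracting pairs of circle equations eliminates x²+y² and gives linear equations (the radical axes):
-496.0 x + 272.0 y = -50145.89
-116.8 x + 554.8 y = 24162.52
Solving the 2×2 system: x ≈ 141.3, y ≈ 73.3 km.
Check against ST_01 (with the unrounded x, y): √((x − 142.0)²+(y + 79.7)²) = 153.00 ≈ 153.00 km. ✓

x ≈ 141.3 km, y ≈ 73.3 km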